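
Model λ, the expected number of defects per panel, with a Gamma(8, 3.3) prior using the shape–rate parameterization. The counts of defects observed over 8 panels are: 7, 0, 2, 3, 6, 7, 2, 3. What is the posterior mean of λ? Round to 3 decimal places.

Posterior mean ≈ 3.363

Total count ∑xᵢ = 30 over n = 8 panels.
Gamma is conjugate to the Poisson likelihood: posterior is Gamma(shape = 8+30 = 38, rate = 3.3+8 = 11.3).
E[λ | data] = 38/11.3 = 3.363.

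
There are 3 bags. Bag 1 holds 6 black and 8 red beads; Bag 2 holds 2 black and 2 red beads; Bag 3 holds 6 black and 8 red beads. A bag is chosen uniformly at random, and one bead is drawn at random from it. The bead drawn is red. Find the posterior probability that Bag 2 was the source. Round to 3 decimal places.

P(red|Bag 1) = 0.5714; P(red|Bag 2) = 0.5; P(red|Bag 3) = 0.5714.
Prior × likelihood for each source: 0.333333·0.5714=0.1905, 0.333333·0.5=0.1667, 0.333333·0.5714=0.1905. Summing gives P(red) = 0.54762.
P(Bag 2 | red) = 0.1667 / 0.54762 = 0.304.

Posterior probability ≈ 0.304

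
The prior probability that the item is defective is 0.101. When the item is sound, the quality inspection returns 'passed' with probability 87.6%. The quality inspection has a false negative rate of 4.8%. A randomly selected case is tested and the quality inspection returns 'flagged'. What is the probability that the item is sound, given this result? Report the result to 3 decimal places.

Write H for 'the item is defective'. Prior odds H:¬H = 0.101/0.899 = 0.11235. For the 'flagged' outcome, the likelihood ratio is 0.952/0.124 = 7.6774.
Posterior odds = 0.11235 × 7.6774 = 0.86254, so P(H|E) = 0.86254/(1+0.86254) = 0.463. Then P(¬H|E) = 1 − 0.463 = 0.537.

P(¬H | E) ≈ 0.537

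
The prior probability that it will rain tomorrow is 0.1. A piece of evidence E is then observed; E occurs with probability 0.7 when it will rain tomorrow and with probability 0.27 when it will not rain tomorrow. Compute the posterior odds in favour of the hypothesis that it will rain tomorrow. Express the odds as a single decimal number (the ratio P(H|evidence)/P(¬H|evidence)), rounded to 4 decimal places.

Posterior odds ≈ 0.2881

Prior odds = 0.1/(1−0.1) = 0.11111.
Likelihood ratio for E = 0.7/0.27 = 2.5926.
Posterior odds = prior odds × LR = 0.28807.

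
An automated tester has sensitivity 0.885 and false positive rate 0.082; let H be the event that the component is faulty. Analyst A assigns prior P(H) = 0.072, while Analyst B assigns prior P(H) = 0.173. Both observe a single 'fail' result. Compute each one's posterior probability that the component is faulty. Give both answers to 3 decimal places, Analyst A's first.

Analyst A: 0.456; Analyst B: 0.693

The likelihood ratio for a 'fail' result is 0.885/0.082 = 10.793.
Analyst A: prior odds 0.072/0.928 = 0.077586; posterior odds 0.83736; posterior probability 0.456.
Analyst B: prior odds 0.173/0.827 = 0.20919; posterior odds 2.2577; posterior probability 0.693.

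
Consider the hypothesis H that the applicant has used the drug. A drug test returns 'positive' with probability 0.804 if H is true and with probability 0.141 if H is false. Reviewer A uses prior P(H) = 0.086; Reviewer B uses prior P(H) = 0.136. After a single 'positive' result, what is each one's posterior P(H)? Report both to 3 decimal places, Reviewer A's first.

P('+'|H) = 0.804, P('+'|¬H) = 0.141.
Reviewer A: numerator 0.804·0.086 = 0.069144; evidence = 0.069144+0.141·0.914 = 0.19802; posterior = 0.349.
Reviewer B: numerator 0.804·0.136 = 0.10934; evidence = 0.10934+0.141·0.864 = 0.23117; posterior = 0.473.

Reviewer A: 0.349; Reviewer B: 0.473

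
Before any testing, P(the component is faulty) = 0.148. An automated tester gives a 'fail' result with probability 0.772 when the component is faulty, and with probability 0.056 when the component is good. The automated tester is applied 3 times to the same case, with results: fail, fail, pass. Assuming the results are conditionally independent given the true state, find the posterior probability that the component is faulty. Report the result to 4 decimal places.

Let H be the event that the component is faulty; start with P(H) = 0.148. P('fail'|H) = 0.772, P('fail'|¬H) = 0.056.
Update on result 1 ('fail'): P(H) ← 0.772·0.1480 / (0.772·0.1480 + 0.056·0.8520) = 0.11426/0.16197 = 0.7054.
Update on result 2 ('fail'): P(H) ← 0.772·0.7054 / (0.772·0.7054 + 0.056·0.2946) = 0.54459/0.56108 = 0.9706.
Update on result 3 ('pass'): P(H) ← 0.228·0.9706 / (0.228·0.9706 + 0.944·0.0294) = 0.22130/0.24905 = 0.8886.

Posterior P(H) ≈ 0.8886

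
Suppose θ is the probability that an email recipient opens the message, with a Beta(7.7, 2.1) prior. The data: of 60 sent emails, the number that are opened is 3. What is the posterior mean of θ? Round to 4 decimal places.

Posterior mean ≈ 0.1533

The binomial likelihood is conjugate to the Beta prior: with 3 successes and 57 failures, the posterior is Beta(7.7+3, 2.1+57) = Beta(10.7, 59.1).
E[θ | data] = 10.7/(10.7+59.1) = 0.1533.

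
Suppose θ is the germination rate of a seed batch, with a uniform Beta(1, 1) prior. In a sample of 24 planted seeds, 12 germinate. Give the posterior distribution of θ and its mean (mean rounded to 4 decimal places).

Observing 12 successes and 12 failures updates Beta(1, 1) by adding the success and failure counts to the two shape parameters: α = 1+12 = 13, β = 1+12 = 13.
Posterior mean = α/(α+β) = 13/26 = 0.5000.

Posterior: Beta(13, 13); mean ≈ 0.5000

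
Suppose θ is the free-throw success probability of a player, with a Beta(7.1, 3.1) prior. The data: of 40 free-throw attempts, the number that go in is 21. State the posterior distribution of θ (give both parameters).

Observing 21 successes and 19 failures updates Beta(7.1, 3.1) by adding the success and failure counts to the two shape parameters: α = 7.1+21 = 28.1, β = 3.1+19 = 22.1.

Posterior: Beta(28.1, 22.1)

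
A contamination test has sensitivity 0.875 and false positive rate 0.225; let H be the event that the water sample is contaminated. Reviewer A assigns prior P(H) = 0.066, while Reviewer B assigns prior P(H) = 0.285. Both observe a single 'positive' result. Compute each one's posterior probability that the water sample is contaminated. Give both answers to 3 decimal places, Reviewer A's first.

P('+'|H) = 0.875, P('+'|¬H) = 0.225.
Reviewer A: numerator 0.875·0.066 = 0.057750; evidence = 0.057750+0.225·0.934 = 0.26790; posterior = 0.216.
Reviewer B: numerator 0.875·0.285 = 0.24937; evidence = 0.24937+0.225·0.715 = 0.41025; posterior = 0.608.

Reviewer A: 0.216; Reviewer B: 0.608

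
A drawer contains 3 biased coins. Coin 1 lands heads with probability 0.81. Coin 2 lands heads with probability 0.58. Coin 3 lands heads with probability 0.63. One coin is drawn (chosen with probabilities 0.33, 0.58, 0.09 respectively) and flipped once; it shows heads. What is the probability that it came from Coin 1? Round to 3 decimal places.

P(heads|C1) = 0.81; P(heads|C2) = 0.58; P(heads|C3) = 0.63.
Prior × likelihood for each source: 0.33·0.81=0.2673, 0.58·0.58=0.3364, 0.09·0.63=0.05670. Summing gives P(heads) = 0.66040.
P(Coin 1 | heads) = 0.2673 / 0.66040 = 0.405.

Posterior probability ≈ 0.405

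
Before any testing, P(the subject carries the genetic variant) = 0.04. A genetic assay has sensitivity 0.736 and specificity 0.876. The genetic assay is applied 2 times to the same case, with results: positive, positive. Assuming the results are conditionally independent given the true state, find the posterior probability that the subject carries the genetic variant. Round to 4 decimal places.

Let H be the event that the subject carries the genetic variant; start with P(H) = 0.04. P('positive'|H) = 0.736, P('positive'|¬H) = 0.124.
Update on result 1 ('positive'): P(H) ← 0.736·0.0400 / (0.736·0.0400 + 0.124·0.9600) = 0.029440/0.14848 = 0.1983.
Update on result 2 ('positive'): P(H) ← 0.736·0.1983 / (0.736·0.1983 + 0.124·0.8017) = 0.14593/0.24534 = 0.5948.

Posterior P(H) ≈ 0.5948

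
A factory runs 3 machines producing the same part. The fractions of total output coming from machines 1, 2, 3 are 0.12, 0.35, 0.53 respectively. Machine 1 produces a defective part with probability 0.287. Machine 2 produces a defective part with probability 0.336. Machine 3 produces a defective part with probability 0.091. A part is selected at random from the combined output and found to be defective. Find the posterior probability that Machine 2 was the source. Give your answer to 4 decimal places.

Tabulate prior·likelihood by source: [1] prior 0.12, lik 0.287, product 0.03444; [2] prior 0.35, lik 0.336, product 0.1176; [3] prior 0.53, lik 0.091, product 0.04823.
Normalizing constant = 0.20027; the posterior for Machine 2 is its product over the sum, 0.1176/0.20027 = 0.5872.

Posterior probability ≈ 0.5872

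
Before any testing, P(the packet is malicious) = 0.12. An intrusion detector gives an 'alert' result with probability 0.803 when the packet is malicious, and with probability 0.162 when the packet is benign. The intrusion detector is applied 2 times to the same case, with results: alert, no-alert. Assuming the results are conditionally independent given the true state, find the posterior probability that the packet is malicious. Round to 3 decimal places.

With H the event that the packet is malicious, the joint likelihood of the observed sequence is P(data|H) = 0.803·0.197 = 0.15819 and P(data|¬H) = 0.162·0.838 = 0.13576.
Bayes: P(H|data) = 0.12·0.15819 / (0.12·0.15819 + 0.88·0.13576) = 0.018983/0.13845 = 0.1371.

Posterior P(H) ≈ 0.137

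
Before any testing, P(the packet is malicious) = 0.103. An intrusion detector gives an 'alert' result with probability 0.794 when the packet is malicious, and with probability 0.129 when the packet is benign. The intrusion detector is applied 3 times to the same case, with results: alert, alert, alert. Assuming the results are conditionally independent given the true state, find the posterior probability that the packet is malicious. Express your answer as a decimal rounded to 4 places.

With H the event that the packet is malicious, the joint likelihood of the observed sequence is P(data|H) = 0.794·0.794·0.794 = 0.50057 and P(data|¬H) = 0.129·0.129·0.129 = 0.0021467.
Bayes: P(H|data) = 0.103·0.50057 / (0.103·0.50057 + 0.897·0.0021467) = 0.051558/0.053484 = 0.9640.

Posterior P(H) ≈ 0.9640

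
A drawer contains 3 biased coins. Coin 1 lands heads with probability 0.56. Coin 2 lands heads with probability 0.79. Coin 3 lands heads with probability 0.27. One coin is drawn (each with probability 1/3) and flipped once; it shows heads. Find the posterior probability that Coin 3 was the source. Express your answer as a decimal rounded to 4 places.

P(heads|C1) = 0.56; P(heads|C2) = 0.79; P(heads|C3) = 0.27.
Prior × likelihood for each source: 0.333333·0.56=0.1867, 0.333333·0.79=0.2633, 0.333333·0.27=0.09000. Summing gives P(heads) = 0.54000.
P(Coin 3 | heads) = 0.09000 / 0.54000 = 0.1667.

Posterior probability ≈ 0.1667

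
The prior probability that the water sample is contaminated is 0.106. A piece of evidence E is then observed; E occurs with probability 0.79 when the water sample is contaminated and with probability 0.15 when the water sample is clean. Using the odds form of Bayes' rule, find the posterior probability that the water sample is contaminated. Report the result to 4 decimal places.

Prior odds = 0.106/(1−0.106) = 0.11857.
Likelihood ratio for E = 0.79/0.15 = 5.2667.
Posterior odds = prior odds × LR = 0.62446.
Posterior probability = odds/(1+odds) = 0.62446/1.6245 = 0.3844.

Posterior probability ≈ 0.3844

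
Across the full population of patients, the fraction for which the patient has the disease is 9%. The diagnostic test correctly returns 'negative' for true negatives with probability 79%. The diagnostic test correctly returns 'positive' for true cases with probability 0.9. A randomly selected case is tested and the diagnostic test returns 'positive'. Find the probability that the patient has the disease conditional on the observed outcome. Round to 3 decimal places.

Let H be the event that the patient has the disease. P(H) = 0.09, so P(¬H) = 0.91. With E the 'positive' result, P(E|H) = 0.9 and P(E|¬H) = 0.21.
P(E) = 0.9·0.09 + 0.21·0.91 = 0.081000 + 0.19110 = 0.27210.
By Bayes' theorem, P(H|E) = 0.081000 / 0.27210 = 0.298.

P(H | E) ≈ 0.298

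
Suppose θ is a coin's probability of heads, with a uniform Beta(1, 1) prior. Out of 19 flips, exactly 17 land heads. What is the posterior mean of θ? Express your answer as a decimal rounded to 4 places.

Posterior mean ≈ 0.8571

Observing 17 successes and 2 failures updates Beta(1, 1) by adding the success and failure counts to the two shape parameters: α = 1+17 = 18, β = 1+2 = 3.
E[θ | data] = 18/(18+3) = 0.8571.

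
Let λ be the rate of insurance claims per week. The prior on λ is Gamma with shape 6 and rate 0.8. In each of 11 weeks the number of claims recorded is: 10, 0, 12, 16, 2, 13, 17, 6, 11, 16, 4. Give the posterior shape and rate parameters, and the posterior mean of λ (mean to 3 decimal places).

Total count ∑xᵢ = 107 over n = 11 weeks.
Gamma is conjugate to the Poisson likelihood: posterior is Gamma(shape = 6+107 = 113, rate = 0.8+11 = 11.8).
Posterior mean = shape/rate = 113/11.8 = 9.576.

Posterior: Gamma(shape=113, rate=11.8); mean ≈ 9.576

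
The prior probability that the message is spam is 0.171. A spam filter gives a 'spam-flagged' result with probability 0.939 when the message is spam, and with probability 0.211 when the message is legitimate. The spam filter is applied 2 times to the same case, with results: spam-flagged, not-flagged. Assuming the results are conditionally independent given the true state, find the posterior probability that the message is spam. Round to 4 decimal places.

Let H be the event that the message is spam; start with P(H) = 0.171. P('spam-flagged'|H) = 0.939, P('spam-flagged'|¬H) = 0.211.
Update on result 1 ('spam-flagged'): P(H) ← 0.939·0.1710 / (0.939·0.1710 + 0.211·0.8290) = 0.16057/0.33549 = 0.4786.
Update on result 2 ('not-flagged'): P(H) ← 0.061·0.4786 / (0.061·0.4786 + 0.789·0.5214) = 0.029195/0.44057 = 0.0663.

Posterior P(H) ≈ 0.0663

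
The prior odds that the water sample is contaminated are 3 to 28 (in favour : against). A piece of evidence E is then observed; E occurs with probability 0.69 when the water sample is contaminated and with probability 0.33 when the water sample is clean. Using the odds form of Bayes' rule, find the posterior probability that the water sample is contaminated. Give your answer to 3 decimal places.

Prior odds = 3/28 = 0.10714. In log-odds, ln(0.10714) = -2.2336.
Add log likelihood ratio: ln(2.0909) = 0.73760.
Posterior log-odds = -1.4960, so posterior odds = exp(-1.4960) = 0.22403. Converting, P(H|E) = 0.22403/1.2240 = 0.183.

Posterior probability ≈ 0.183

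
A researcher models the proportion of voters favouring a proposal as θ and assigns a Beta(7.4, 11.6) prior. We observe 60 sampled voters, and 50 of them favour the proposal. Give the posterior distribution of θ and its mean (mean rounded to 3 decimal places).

Posterior: Beta(57.4, 21.6); mean ≈ 0.727

The binomial likelihood is conjugate to the Beta prior: with 50 successes and 10 failures, the posterior is Beta(7.4+50, 11.6+10) = Beta(57.4, 21.6).
Posterior mean = α/(α+β) = 57.4/79 = 0.727.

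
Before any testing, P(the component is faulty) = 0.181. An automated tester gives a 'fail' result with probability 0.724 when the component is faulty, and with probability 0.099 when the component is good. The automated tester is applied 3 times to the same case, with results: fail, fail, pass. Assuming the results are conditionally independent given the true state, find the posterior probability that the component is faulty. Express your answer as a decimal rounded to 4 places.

Posterior P(H) ≈ 0.7836

Let H be the event that the component is faulty; start with P(H) = 0.181. P('fail'|H) = 0.724, P('fail'|¬H) = 0.099.
Update on result 1 ('fail'): P(H) ← 0.724·0.1810 / (0.724·0.1810 + 0.099·0.8190) = 0.13104/0.21213 = 0.6178.
Update on result 2 ('fail'): P(H) ← 0.724·0.6178 / (0.724·0.6178 + 0.099·0.3822) = 0.44726/0.48510 = 0.9220.
Update on result 3 ('pass'): P(H) ← 0.276·0.9220 / (0.276·0.9220 + 0.901·0.0780) = 0.25447/0.32475 = 0.7836.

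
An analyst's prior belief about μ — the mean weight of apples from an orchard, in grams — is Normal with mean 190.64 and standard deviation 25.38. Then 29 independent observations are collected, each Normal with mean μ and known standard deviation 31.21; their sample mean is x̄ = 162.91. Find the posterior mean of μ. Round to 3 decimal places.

Prior precision 1/τ₀² = 1/25.38² = 0.00155245; data precision n/σ² = 29/31.21² = 0.0297722.
Posterior precision = 0.00155245 + 0.0297722 = 0.0313246.
Posterior mean = (0.00155245·190.64 + 0.0297722·162.91) / 0.0313246 = 164.284.

Posterior mean ≈ 164.284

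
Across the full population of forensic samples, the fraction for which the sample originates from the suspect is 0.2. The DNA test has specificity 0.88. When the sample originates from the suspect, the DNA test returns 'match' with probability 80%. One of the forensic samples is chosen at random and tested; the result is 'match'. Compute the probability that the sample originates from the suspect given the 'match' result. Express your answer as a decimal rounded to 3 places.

P(H | E) ≈ 0.625

Write H for 'the sample originates from the suspect'. Prior odds H:¬H = 0.2/0.8 = 0.25000. For the 'match' outcome, the likelihood ratio is 0.8/0.12 = 6.6667.
Posterior odds = 0.25000 × 6.6667 = 1.6667, so P(H|E) = 1.6667/(1+1.6667) = 0.625.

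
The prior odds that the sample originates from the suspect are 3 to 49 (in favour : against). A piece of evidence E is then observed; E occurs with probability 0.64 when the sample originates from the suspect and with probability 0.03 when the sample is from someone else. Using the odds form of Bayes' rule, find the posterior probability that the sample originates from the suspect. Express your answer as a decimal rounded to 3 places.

Posterior probability ≈ 0.566

Prior odds = 3/49 = 0.061224. In log-odds, ln(0.061224) = -2.7932.
Add log likelihood ratio: ln(21.333) = 3.0603.
Posterior log-odds = 0.26706, so posterior odds = exp(0.26706) = 1.3061. Converting, P(H|E) = 1.3061/2.3061 = 0.566.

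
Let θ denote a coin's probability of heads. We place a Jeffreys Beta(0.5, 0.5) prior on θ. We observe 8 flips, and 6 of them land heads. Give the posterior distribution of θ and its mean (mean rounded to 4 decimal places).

Posterior: Beta(6.5, 2.5); mean ≈ 0.7222

The binomial likelihood is conjugate to the Beta prior: with 6 successes and 2 failures, the posterior is Beta(0.5+6, 0.5+2) = Beta(6.5, 2.5).
Posterior mean = α/(α+β) = 6.5/9 = 0.7222.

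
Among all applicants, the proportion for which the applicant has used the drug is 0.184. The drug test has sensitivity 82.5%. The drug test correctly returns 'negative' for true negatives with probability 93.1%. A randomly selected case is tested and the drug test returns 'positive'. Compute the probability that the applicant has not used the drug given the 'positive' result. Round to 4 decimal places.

P(¬H | E) ≈ 0.2706

Let H be the event that the applicant has used the drug. P(H) = 0.184, so P(¬H) = 0.816. With E the 'positive' result, P(E|H) = 0.825 and P(E|¬H) = 0.069.
P(E) = 0.825·0.184 + 0.069·0.816 = 0.15180 + 0.056304 = 0.20810.
By Bayes' theorem, P(H|E) = 0.15180 / 0.20810 = 0.7294. Hence P(¬H|E) = 1 − 0.7294 = 0.2706.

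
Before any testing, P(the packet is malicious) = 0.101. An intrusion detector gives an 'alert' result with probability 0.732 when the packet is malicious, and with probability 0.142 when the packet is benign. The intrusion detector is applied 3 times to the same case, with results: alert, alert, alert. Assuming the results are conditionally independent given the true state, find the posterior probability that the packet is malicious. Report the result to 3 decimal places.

Posterior P(H) ≈ 0.939

Let H be the event that the packet is malicious; start with P(H) = 0.101. P('alert'|H) = 0.732, P('alert'|¬H) = 0.142.
Update on result 1 ('alert'): P(H) ← 0.732·0.1010 / (0.732·0.1010 + 0.142·0.8990) = 0.073932/0.20159 = 0.3667.
Update on result 2 ('alert'): P(H) ← 0.732·0.3667 / (0.732·0.3667 + 0.142·0.6333) = 0.26846/0.35838 = 0.7491.
Update on result 3 ('alert'): P(H) ← 0.732·0.7491 / (0.732·0.7491 + 0.142·0.2509) = 0.54833/0.58396 = 0.9390.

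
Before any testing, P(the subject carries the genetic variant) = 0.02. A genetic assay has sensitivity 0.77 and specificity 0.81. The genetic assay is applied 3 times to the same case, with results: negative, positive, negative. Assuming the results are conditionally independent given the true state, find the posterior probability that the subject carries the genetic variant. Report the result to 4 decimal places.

Posterior P(H) ≈ 0.0066

With H the event that the subject carries the genetic variant, the joint likelihood of the observed sequence is P(data|H) = 0.23·0.77·0.23 = 0.040733 and P(data|¬H) = 0.81·0.19·0.81 = 0.12466.
Bayes: P(H|data) = 0.02·0.040733 / (0.02·0.040733 + 0.98·0.12466) = 0.00081466/0.12298 = 0.0066.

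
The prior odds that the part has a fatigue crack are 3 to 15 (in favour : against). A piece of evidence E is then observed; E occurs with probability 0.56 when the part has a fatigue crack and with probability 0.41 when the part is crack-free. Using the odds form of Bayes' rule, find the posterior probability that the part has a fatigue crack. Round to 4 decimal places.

Prior odds = 3/15 = 0.20000. In log-odds, ln(0.20000) = -1.6094.
Add log likelihood ratio: ln(1.3659) = 0.31178.
Posterior log-odds = -1.2977, so posterior odds = exp(-1.2977) = 0.27317. Converting, P(H|E) = 0.27317/1.2732 = 0.2146.

Posterior probability ≈ 0.2146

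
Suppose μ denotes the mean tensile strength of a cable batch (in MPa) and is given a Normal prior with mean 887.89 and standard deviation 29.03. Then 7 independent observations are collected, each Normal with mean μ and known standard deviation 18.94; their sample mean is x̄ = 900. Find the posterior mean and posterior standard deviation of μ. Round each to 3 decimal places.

Prior precision 1/τ₀² = 1/29.03² = 0.00118660; data precision n/σ² = 7/18.94² = 0.0195136.
Posterior precision = 0.00118660 + 0.0195136 = 0.0207002, giving posterior SD = 1/√0.0207002 = 6.950.
Posterior mean = (0.00118660·887.89 + 0.0195136·900) / 0.0207002 = 899.306.

Posterior mean ≈ 899.306; posterior SD ≈ 6.950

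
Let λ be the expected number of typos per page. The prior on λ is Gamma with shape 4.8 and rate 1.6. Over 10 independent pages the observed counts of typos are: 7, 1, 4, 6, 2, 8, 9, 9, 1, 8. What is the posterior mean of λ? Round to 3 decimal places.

Posterior mean ≈ 5.155

Total count ∑xᵢ = 55 over n = 10 pages.
Gamma is conjugate to the Poisson likelihood: posterior is Gamma(shape = 4.8+55 = 59.8, rate = 1.6+10 = 11.6).
Posterior mean = shape/rate = 59.8/11.6 = 5.155.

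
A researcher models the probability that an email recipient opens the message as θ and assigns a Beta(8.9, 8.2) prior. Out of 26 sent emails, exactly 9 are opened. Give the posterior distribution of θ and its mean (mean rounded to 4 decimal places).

The binomial likelihood is conjugate to the Beta prior: with 9 successes and 17 failures, the posterior is Beta(8.9+9, 8.2+17) = Beta(17.9, 25.2).
Posterior mean = α/(α+β) = 17.9/43.1 = 0.4153.

Posterior: Beta(17.9, 25.2); mean ≈ 0.4153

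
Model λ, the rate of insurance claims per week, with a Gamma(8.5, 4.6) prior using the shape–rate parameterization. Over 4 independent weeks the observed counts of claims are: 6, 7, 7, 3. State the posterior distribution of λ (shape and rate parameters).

Posterior: Gamma(shape=31.5, rate=8.6)

The Poisson likelihood adds the total count to the shape and the number of exposure periods to the rate. Here ∑xᵢ = 23 and n = 4, so shape 8.5→31.5 and rate 4.6→8.6.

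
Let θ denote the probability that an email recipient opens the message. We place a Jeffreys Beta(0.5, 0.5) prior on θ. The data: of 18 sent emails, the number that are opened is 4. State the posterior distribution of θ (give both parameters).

Posterior: Beta(4.5, 14.5)

Observing 4 successes and 14 failures updates Beta(0.5, 0.5) by adding the success and failure counts to the two shape parameters: α = 0.5+4 = 4.5, β = 0.5+14 = 14.5.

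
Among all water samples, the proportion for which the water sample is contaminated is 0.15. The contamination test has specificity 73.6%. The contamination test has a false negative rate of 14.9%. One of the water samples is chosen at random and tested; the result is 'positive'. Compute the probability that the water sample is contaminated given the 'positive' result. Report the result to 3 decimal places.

P(H | E) ≈ 0.363

Write H for 'the water sample is contaminated'. Prior odds H:¬H = 0.15/0.85 = 0.17647. For the 'positive' outcome, the likelihood ratio is 0.851/0.264 = 3.2235.
Posterior odds = 0.17647 × 3.2235 = 0.56885, so P(H|E) = 0.56885/(1+0.56885) = 0.363.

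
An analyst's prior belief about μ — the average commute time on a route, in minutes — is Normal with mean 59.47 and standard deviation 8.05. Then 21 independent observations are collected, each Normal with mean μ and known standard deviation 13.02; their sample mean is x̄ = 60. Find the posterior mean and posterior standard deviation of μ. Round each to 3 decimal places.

Posterior mean ≈ 59.941; posterior SD ≈ 2.679

Prior precision 1/τ₀² = 1/8.05² = 0.0154315; data precision n/σ² = 21/13.02² = 0.123879.
Posterior precision = 0.0154315 + 0.123879 = 0.139310, giving posterior SD = 1/√0.139310 = 2.679.
Posterior mean = (0.0154315·59.47 + 0.123879·60) / 0.139310 = 59.941.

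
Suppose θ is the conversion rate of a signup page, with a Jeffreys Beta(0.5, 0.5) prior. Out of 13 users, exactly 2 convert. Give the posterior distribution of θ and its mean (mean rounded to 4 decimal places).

Observing 2 successes and 11 failures updates Beta(0.5, 0.5) by adding the success and failure counts to the two shape parameters: α = 0.5+2 = 2.5, β = 0.5+11 = 11.5.
E[θ | data] = 2.5/(2.5+11.5) = 0.1786.

Posterior: Beta(2.5, 11.5); mean ≈ 0.1786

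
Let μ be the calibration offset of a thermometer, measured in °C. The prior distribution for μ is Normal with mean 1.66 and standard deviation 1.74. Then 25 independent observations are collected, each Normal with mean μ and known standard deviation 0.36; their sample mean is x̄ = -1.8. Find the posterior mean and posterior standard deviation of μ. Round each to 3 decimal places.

Posterior mean ≈ -1.794; posterior SD ≈ 0.072

With known σ, the Normal prior is conjugate. Weight on the data is w = (n/σ²)/(n/σ² + 1/τ₀²) = 192.901/(192.901+0.330295) = 0.99829.
Posterior mean = w·x̄ + (1−w)·μ₀ = 0.99829·-1.8 + 0.0017093·1.66 = -1.794. Posterior variance = 1/(192.901+0.330295) = 0.00517514, so SD = 0.072.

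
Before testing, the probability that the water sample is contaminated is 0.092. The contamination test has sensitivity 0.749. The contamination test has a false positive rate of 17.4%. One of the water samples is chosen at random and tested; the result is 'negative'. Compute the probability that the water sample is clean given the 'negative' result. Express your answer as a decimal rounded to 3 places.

Write H for 'the water sample is contaminated'. Prior odds H:¬H = 0.092/0.908 = 0.10132. For the 'negative' outcome, the likelihood ratio is 0.251/0.826 = 0.30387.
Posterior odds = 0.10132 × 0.30387 = 0.030789, so P(H|E) = 0.030789/(1+0.030789) = 0.030. Then P(¬H|E) = 1 − 0.030 = 0.970.

P(¬H | E) ≈ 0.970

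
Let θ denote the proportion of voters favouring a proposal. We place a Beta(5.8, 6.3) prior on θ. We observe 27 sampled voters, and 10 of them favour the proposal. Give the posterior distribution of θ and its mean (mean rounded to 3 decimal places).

Observing 10 successes and 17 failures updates Beta(5.8, 6.3) by adding the success and failure counts to the two shape parameters: α = 5.8+10 = 15.8, β = 6.3+17 = 23.3.
Posterior mean = α/(α+β) = 15.8/39.1 = 0.404.

Posterior: Beta(15.8, 23.3); mean ≈ 0.404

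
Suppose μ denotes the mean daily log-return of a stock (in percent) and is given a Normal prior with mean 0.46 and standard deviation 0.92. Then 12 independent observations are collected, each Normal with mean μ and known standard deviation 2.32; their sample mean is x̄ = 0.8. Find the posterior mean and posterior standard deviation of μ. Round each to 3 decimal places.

Posterior mean ≈ 0.682; posterior SD ≈ 0.541

With known σ, the Normal prior is conjugate. Weight on the data is w = (n/σ²)/(n/σ² + 1/τ₀²) = 2.22949/(2.22949+1.18147) = 0.65362.
Posterior mean = w·x̄ + (1−w)·μ₀ = 0.65362·0.8 + 0.34638·0.46 = 0.682. Posterior variance = 1/(2.22949+1.18147) = 0.293172, so SD = 0.541.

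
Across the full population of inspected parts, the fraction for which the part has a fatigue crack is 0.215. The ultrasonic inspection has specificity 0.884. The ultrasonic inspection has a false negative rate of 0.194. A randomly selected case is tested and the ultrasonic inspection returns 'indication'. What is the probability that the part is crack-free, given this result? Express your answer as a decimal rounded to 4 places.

Write H for 'the part has a fatigue crack'. Prior odds H:¬H = 0.215/0.785 = 0.27389. For the 'indication' outcome, the likelihood ratio is 0.806/0.116 = 6.9483.
Posterior odds = 0.27389 × 6.9483 = 1.9030, so P(H|E) = 1.9030/(1+1.9030) = 0.6555. Then P(¬H|E) = 1 − 0.6555 = 0.3445.

P(¬H | E) ≈ 0.3445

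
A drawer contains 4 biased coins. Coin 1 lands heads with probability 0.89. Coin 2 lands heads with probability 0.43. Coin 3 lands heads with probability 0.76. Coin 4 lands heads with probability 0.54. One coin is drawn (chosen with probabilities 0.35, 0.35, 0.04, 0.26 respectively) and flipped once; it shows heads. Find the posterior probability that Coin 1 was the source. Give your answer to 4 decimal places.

Posterior probability ≈ 0.4923

Tabulate prior·likelihood by source: [1] prior 0.35, lik 0.89, product 0.3115; [2] prior 0.35, lik 0.43, product 0.1505; [3] prior 0.04, lik 0.76, product 0.03040; [4] prior 0.26, lik 0.54, product 0.1404.
Normalizing constant = 0.63280; the posterior for Coin 1 is its product over the sum, 0.3115/0.63280 = 0.4923.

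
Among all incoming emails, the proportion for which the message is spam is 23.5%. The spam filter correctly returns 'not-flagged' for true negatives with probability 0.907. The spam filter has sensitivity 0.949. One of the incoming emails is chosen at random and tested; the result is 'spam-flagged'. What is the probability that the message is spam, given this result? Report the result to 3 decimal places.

P(H | E) ≈ 0.758

Let H be the event that the message is spam. P(H) = 0.235, so P(¬H) = 0.765. With E the 'spam-flagged' result, P(E|H) = 0.949 and P(E|¬H) = 0.093.
P(E) = 0.949·0.235 + 0.093·0.765 = 0.22301 + 0.071145 = 0.29416.
By Bayes' theorem, P(H|E) = 0.22301 / 0.29416 = 0.758.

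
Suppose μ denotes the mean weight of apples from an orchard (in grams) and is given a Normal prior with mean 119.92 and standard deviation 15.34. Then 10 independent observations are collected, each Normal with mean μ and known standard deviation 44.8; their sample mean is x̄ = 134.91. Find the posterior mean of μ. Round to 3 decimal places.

Posterior mean ≈ 128.010

Prior precision 1/τ₀² = 1/15.34² = 0.00424961; data precision n/σ² = 10/44.8² = 0.00498246.
Posterior precision = 0.00424961 + 0.00498246 = 0.00923207.
Posterior mean = (0.00424961·119.92 + 0.00498246·134.91) / 0.00923207 = 128.010.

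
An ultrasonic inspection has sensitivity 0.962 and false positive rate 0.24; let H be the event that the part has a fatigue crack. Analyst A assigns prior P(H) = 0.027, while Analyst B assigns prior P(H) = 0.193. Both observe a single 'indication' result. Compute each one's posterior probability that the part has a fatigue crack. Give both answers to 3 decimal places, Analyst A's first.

Analyst A: 0.100; Analyst B: 0.489

The likelihood ratio for an 'indication' result is 0.962/0.24 = 4.0083.
Analyst A: prior odds 0.027/0.973 = 0.027749; posterior odds 0.11123; posterior probability 0.100.
Analyst B: prior odds 0.193/0.807 = 0.23916; posterior odds 0.95862; posterior probability 0.489.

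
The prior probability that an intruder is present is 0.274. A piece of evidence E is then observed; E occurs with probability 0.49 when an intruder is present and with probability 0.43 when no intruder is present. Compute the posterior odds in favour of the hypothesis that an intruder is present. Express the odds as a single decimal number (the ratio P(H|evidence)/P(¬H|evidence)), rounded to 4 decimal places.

Prior odds = 0.274/(1−0.274) = 0.37741.
Likelihood ratio for E = 0.49/0.43 = 1.1395.
Posterior odds = prior odds × LR = 0.43007.

Posterior odds ≈ 0.4301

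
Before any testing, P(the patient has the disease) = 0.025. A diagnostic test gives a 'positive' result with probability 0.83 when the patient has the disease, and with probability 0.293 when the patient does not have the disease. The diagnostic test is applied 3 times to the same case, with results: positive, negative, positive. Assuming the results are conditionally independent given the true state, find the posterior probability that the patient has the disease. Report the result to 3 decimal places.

Posterior P(H) ≈ 0.047

Let H be the event that the patient has the disease; start with P(H) = 0.025. P('positive'|H) = 0.83, P('positive'|¬H) = 0.293.
Update on result 1 ('positive'): P(H) ← 0.83·0.0250 / (0.83·0.0250 + 0.293·0.9750) = 0.020750/0.30642 = 0.0677.
Update on result 2 ('negative'): P(H) ← 0.17·0.0677 / (0.17·0.0677 + 0.707·0.9323) = 0.011512/0.67064 = 0.0172.
Update on result 3 ('positive'): P(H) ← 0.83·0.0172 / (0.83·0.0172 + 0.293·0.9828) = 0.014247/0.30222 = 0.0471.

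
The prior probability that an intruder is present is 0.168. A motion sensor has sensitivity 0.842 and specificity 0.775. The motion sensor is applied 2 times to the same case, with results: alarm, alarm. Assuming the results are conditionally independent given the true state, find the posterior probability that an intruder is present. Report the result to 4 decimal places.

With H the event that an intruder is present, the joint likelihood of the observed sequence is P(data|H) = 0.842·0.842 = 0.70896 and P(data|¬H) = 0.225·0.225 = 0.050625.
Bayes: P(H|data) = 0.168·0.70896 / (0.168·0.70896 + 0.832·0.050625) = 0.11911/0.16123 = 0.7388.

Posterior P(H) ≈ 0.7388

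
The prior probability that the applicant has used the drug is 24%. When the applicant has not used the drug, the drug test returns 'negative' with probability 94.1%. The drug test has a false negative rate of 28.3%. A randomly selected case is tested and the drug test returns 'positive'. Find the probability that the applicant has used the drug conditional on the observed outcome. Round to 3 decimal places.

P(H | E) ≈ 0.793

Write H for 'the applicant has used the drug'. Prior odds H:¬H = 0.24/0.76 = 0.31579. For the 'positive' outcome, the likelihood ratio is 0.717/0.059 = 12.153.
Posterior odds = 0.31579 × 12.153 = 3.8376, so P(H|E) = 3.8376/(1+3.8376) = 0.793.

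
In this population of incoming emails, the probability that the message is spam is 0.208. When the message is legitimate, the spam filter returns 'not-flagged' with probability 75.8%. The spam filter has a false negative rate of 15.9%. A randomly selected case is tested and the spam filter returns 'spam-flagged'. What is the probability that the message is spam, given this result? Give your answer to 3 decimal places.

Write H for 'the message is spam'. Prior odds H:¬H = 0.208/0.792 = 0.26263. For the 'spam-flagged' outcome, the likelihood ratio is 0.841/0.242 = 3.4752.
Posterior odds = 0.26263 × 3.4752 = 0.91268, so P(H|E) = 0.91268/(1+0.91268) = 0.477.

P(H | E) ≈ 0.477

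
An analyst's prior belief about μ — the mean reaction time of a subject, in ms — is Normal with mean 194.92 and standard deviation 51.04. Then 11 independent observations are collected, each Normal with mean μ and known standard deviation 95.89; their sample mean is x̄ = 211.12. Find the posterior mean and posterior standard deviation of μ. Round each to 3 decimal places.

Prior precision 1/τ₀² = 1/51.04² = 0.00038387; data precision n/σ² = 11/95.89² = 0.00119632.
Posterior precision = 0.00038387 + 0.00119632 = 0.00158018, giving posterior SD = 1/√0.00158018 = 25.156.
Posterior mean = (0.00038387·194.92 + 0.00119632·211.12) / 0.00158018 = 207.185.

Posterior mean ≈ 207.185; posterior SD ≈ 25.156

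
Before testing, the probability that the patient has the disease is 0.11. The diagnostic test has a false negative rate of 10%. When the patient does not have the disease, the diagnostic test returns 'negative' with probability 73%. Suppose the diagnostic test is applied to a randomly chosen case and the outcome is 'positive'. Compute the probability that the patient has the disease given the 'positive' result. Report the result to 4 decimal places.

P(H | E) ≈ 0.2918

Write H for 'the patient has the disease'. Prior odds H:¬H = 0.11/0.89 = 0.12360. For the 'positive' outcome, the likelihood ratio is 0.9/0.27 = 3.3333.
Posterior odds = 0.12360 × 3.3333 = 0.41199, so P(H|E) = 0.41199/(1+0.41199) = 0.2918.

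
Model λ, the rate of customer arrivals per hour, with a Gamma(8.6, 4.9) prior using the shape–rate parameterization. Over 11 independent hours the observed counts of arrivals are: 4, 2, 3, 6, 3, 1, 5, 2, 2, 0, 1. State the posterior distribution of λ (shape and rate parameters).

The Poisson likelihood adds the total count to the shape and the number of exposure periods to the rate. Here ∑xᵢ = 29 and n = 11, so shape 8.6→37.6 and rate 4.9→15.9.

Posterior: Gamma(shape=37.6, rate=15.9)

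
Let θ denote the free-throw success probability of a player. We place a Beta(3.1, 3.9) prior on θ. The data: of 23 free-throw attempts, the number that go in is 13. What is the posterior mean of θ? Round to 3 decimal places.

Posterior mean ≈ 0.537

The binomial likelihood is conjugate to the Beta prior: with 13 successes and 10 failures, the posterior is Beta(3.1+13, 3.9+10) = Beta(16.1, 13.9).
Posterior mean = α/(α+β) = 16.1/30 = 0.537.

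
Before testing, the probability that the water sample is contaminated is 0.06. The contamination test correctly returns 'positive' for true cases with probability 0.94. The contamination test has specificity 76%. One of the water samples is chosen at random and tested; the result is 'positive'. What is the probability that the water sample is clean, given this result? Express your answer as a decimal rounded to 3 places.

Let H be the event that the water sample is contaminated. P(H) = 0.06, so P(¬H) = 0.94. With E the 'positive' result, P(E|H) = 0.94 and P(E|¬H) = 0.24.
P(E) = 0.94·0.06 + 0.24·0.94 = 0.056400 + 0.22560 = 0.28200.
By Bayes' theorem, P(H|E) = 0.056400 / 0.28200 = 0.200. Hence P(¬H|E) = 1 − 0.200 = 0.800.

P(¬H | E) ≈ 0.800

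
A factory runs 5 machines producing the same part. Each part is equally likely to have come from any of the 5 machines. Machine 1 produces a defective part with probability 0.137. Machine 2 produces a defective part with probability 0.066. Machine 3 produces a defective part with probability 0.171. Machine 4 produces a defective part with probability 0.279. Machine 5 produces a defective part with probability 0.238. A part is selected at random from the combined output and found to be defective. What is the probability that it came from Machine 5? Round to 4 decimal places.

Posterior probability ≈ 0.2671

P(defective|M1) = 0.137; P(defective|M2) = 0.066; P(defective|M3) = 0.171; P(defective|M4) = 0.279; P(defective|M5) = 0.238.
Prior × likelihood for each source: 0.2·0.137=0.02740, 0.2·0.066=0.01320, 0.2·0.171=0.03420, 0.2·0.279=0.05580, 0.2·0.238=0.04760. Summing gives P(defective) = 0.17820.
P(Machine 5 | defective) = 0.04760 / 0.17820 = 0.2671.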